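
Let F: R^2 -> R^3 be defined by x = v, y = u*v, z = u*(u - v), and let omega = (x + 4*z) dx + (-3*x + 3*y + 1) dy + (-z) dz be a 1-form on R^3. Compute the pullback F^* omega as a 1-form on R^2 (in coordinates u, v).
F^* omega = (-2*u^3 + 3*u^2*v + 2*u*v^2 - 3*v^2 + v) du + (u^3 + 2*u^2*v + 4*u^2 - 7*u*v + u + v) dv

Using F^*(f dg) = (f ∘ F) d(g ∘ F), substitute each coordinate x_i by F_i(u, v) in f_i, and replace dx_i by d F_i = (∂F_i/∂u) du + (∂F_i/∂v) dv.
  For the x component: f_1(F) = 4*u^2 - 4*u*v + v; d F_1 = (0) du + (1) dv
  For the y component: f_2(F) = 3*u*v - 3*v + 1; d F_2 = (v) du + (u) dv
  For the z component: f_3(F) = u*(-u + v); d F_3 = (2*u - v) du + (-u) dv
Combining and collecting du, dv coefficients:
  coeff of du: -2*u^3 + 3*u^2*v + 2*u*v^2 - 3*v^2 + v
  coeff of dv: u^3 + 2*u^2*v + 4*u^2 - 7*u*v + u + v
F^* omega = (-2*u^3 + 3*u^2*v + 2*u*v^2 - 3*v^2 + v) du + (u^3 + 2*u^2*v + 4*u^2 - 7*u*v + u + v) dv.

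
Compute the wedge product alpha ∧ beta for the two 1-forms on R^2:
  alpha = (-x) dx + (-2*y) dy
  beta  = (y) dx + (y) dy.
alpha ∧ beta = (y*(-x + 2*y)) dx ∧ dy

Distribute the wedge, using dx_i ∧ dx_j = -dx_j ∧ dx_i and dx_i ∧ dx_i = 0. For each pair (i, j) with i < j, the coefficient of dx_i ∧ dx_j in alpha ∧ beta is (alpha_i * beta_j - alpha_j * beta_i). Collecting: alpha ∧ beta = (y*(-x + 2*y)) dx ∧ dy.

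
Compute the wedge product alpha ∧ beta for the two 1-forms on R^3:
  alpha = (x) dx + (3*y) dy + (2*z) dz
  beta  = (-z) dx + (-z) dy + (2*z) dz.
alpha ∧ beta = (z*(-x + 3*y)) dx ∧ dy + (2*z*(x + z)) dx ∧ dz + (2*z*(3*y + z)) dy ∧ dz

Distribute the wedge, using dx_i ∧ dx_j = -dx_j ∧ dx_i and dx_i ∧ dx_i = 0. For each pair (i, j) with i < j, the coefficient of dx_i ∧ dx_j in alpha ∧ beta is (alpha_i * beta_j - alpha_j * beta_i). Collecting: alpha ∧ beta = (z*(-x + 3*y)) dx ∧ dy + (2*z*(x + z)) dx ∧ dz + (2*z*(3*y + z)) dy ∧ dz.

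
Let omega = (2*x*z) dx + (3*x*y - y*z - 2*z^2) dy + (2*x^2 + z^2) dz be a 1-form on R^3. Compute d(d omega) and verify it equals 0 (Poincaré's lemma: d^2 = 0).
d(d omega) = 0

Step 1: d omega = sum_{i<j} (∂f_j/∂x_i - ∂f_i/∂x_j) dx_i ∧ dx_j:
  coeff of dx ∧ dy: 3*y
  coeff of dx ∧ dz: 2*x
  coeff of dy ∧ dz: y + 4*z
Step 2: Apply d again to each 2-form coefficient. The only possible 3-form in R^3 is dx ∧ dy ∧ dz, with coefficient
  ∂(coeff of dy∧dz)/∂x - ∂(coeff of dx∧dz)/∂y + ∂(coeff of dx∧dy)/∂z
  = ∂/∂x (y + 4*z) - ∂/∂y (2*x) + ∂/∂z (3*y).
Each of these terms simplifies to sums of mixed partials that cancel in pairs. The result is 0 (by equality of mixed partials for smooth functions — Schwarz / Clairaut).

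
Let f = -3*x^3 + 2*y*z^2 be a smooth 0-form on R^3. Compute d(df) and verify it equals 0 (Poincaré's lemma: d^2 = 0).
d(df) = 0

Step 1: df = sum_i (∂f/∂x_i) dx_i = (-9*x^2) dx + (2*z^2) dy + (4*y*z) dz.
Step 2: Apply d again. Using the 1-form formula, the coefficient of dx ∧ dy in d(df) is ∂^2 f/∂x ∂y - ∂^2 f/∂y ∂x = (0) - (0) = 0 (equality of mixed partials for smooth f).
Similarly for dx ∧ dz and dy ∧ dz — all coefficients vanish. So d(df) = 0.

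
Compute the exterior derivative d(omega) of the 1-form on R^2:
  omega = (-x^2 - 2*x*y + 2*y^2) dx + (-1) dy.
d(omega) = (2*x - 4*y) dx ∧ dy

For a 1-form omega = sum_i f_i dx_i, the exterior derivative is
  d(omega) = sum_{i < j} (∂f_j/∂x_i - ∂f_i/∂x_j) dx_i ∧ dx_j.
  coefficient of dx ∧ dy: ∂f_2/∂x - ∂f_1/∂y = ∂(-1)/∂x - ∂(-x^2 - 2*x*y + 2*y^2)/∂y = 2*x - 4*y
Assembling: d(omega) = (2*x - 4*y) dx ∧ dy.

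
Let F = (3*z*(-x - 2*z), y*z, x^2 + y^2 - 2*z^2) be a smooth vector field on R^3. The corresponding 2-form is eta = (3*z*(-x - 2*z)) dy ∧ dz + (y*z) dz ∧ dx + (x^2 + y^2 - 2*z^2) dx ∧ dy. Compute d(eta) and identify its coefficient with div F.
d(eta) = (-6*z) dx ∧ dy ∧ dz; div F = -6*z

For a 2-form in R^3 of the form above, applying d gives a 3-form with coefficient ∂P/∂x + ∂Q/∂y + ∂R/∂z:
  ∂P/∂x = -3*z
  ∂Q/∂y = z
  ∂R/∂z = -4*z
Sum = -6*z, which is exactly div F.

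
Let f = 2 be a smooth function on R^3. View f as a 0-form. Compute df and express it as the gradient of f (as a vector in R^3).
df = (0) dx + (0) dy + (0) dz; grad f = (0, 0, 0)

For a 0-form f, d f = (∂f/∂x) dx + (∂f/∂y) dy + (∂f/∂z) dz. The components of the vector representation are exactly the entries of grad f in Cartesian coordinates:
  ∂f/∂x = 0
  ∂f/∂y = 0
  ∂f/∂z = 0.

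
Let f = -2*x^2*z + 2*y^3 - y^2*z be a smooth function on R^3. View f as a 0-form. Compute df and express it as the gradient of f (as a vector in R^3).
df = (-4*x*z) dx + (2*y*(3*y - z)) dy + (-2*x^2 - y^2) dz; grad f = (-4*x*z, 2*y*(3*y - z), -2*x^2 - y^2)

For a 0-form f, d f = (∂f/∂x) dx + (∂f/∂y) dy + (∂f/∂z) dz. The components of the vector representation are exactly the entries of grad f in Cartesian coordinates:
  ∂f/∂x = -4*x*z
  ∂f/∂y = 2*y*(3*y - z)
  ∂f/∂z = -2*x^2 - y^2.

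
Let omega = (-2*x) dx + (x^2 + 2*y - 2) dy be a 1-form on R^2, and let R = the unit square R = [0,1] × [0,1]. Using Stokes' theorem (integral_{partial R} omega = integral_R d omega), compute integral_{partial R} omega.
integral_(partial R) omega = 1

Stokes: integral_partial_R omega = integral_R d omega with d omega = (∂Q/∂x - ∂P/∂y) dx ∧ dy.
  ∂Q/∂x = 2*x
  ∂P/∂y = 0
  integrand = ∂Q/∂x - ∂P/∂y = 2*x.
Integrating over R: integral_0^1 integral_0^1 (2*x) dx dy = 1.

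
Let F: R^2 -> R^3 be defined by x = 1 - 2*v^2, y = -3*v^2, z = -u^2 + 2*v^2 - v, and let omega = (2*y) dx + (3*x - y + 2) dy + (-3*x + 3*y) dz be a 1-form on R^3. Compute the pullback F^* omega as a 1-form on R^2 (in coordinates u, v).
F^* omega = (6*u*(v^2 + 1)) du + (30*v^3 + 3*v^2 - 42*v + 3) dv

Using F^*(f dg) = (f ∘ F) d(g ∘ F), substitute each coordinate x_i by F_i(u, v) in f_i, and replace dx_i by d F_i = (∂F_i/∂u) du + (∂F_i/∂v) dv.
  For the x component: f_1(F) = -6*v^2; d F_1 = (0) du + (-4*v) dv
  For the y component: f_2(F) = 5 - 3*v^2; d F_2 = (0) du + (-6*v) dv
  For the z component: f_3(F) = -3*v^2 - 3; d F_3 = (-2*u) du + (4*v - 1) dv
Combining and collecting du, dv coefficients:
  coeff of du: 6*u*(v^2 + 1)
  coeff of dv: 30*v^3 + 3*v^2 - 42*v + 3
F^* omega = (6*u*(v^2 + 1)) du + (30*v^3 + 3*v^2 - 42*v + 3) dv.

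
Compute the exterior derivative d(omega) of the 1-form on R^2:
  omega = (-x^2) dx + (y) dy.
d(omega) = 0

For a 1-form omega = sum_i f_i dx_i, the exterior derivative is
  d(omega) = sum_{i < j} (∂f_j/∂x_i - ∂f_i/∂x_j) dx_i ∧ dx_j.

Assembling: d(omega) = 0.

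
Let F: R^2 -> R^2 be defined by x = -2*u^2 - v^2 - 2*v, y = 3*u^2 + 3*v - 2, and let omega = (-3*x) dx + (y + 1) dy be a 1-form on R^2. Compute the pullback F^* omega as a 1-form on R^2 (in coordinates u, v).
F^* omega = (6*u*(-u^2 - 2*v^2 - v - 1)) du + (-12*u^2*v - 3*u^2 - 6*v^3 - 18*v^2 - 3*v - 3) dv

Using F^*(f dg) = (f ∘ F) d(g ∘ F), substitute each coordinate x_i by F_i(u, v) in f_i, and replace dx_i by d F_i = (∂F_i/∂u) du + (∂F_i/∂v) dv.
  For the x component: f_1(F) = 6*u^2 + 3*v^2 + 6*v; d F_1 = (-4*u) du + (-2*v - 2) dv
  For the y component: f_2(F) = 3*u^2 + 3*v - 1; d F_2 = (6*u) du + (3) dv
Combining and collecting du, dv coefficients:
  coeff of du: 6*u*(-u^2 - 2*v^2 - v - 1)
  coeff of dv: -12*u^2*v - 3*u^2 - 6*v^3 - 18*v^2 - 3*v - 3
F^* omega = (6*u*(-u^2 - 2*v^2 - v - 1)) du + (-12*u^2*v - 3*u^2 - 6*v^3 - 18*v^2 - 3*v - 3) dv.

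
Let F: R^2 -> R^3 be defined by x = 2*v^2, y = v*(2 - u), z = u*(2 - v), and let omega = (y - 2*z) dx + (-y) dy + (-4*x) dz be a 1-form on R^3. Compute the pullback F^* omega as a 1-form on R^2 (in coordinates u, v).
F^* omega = (v^2*(-u + 8*v - 14)) du + (v*(-u^2 + 12*u*v - 12*u + 8*v - 4)) dv

Using F^*(f dg) = (f ∘ F) d(g ∘ F), substitute each coordinate x_i by F_i(u, v) in f_i, and replace dx_i by d F_i = (∂F_i/∂u) du + (∂F_i/∂v) dv.
  For the x component: f_1(F) = u*v - 4*u + 2*v; d F_1 = (0) du + (4*v) dv
  For the y component: f_2(F) = v*(u - 2); d F_2 = (-v) du + (2 - u) dv
  For the z component: f_3(F) = -8*v^2; d F_3 = (2 - v) du + (-u) dv
Combining and collecting du, dv coefficients:
  coeff of du: v^2*(-u + 8*v - 14)
  coeff of dv: v*(-u^2 + 12*u*v - 12*u + 8*v - 4)
F^* omega = (v^2*(-u + 8*v - 14)) du + (v*(-u^2 + 12*u*v - 12*u + 8*v - 4)) dv.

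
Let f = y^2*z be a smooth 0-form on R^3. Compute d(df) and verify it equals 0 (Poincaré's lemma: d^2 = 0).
d(df) = 0

Step 1: df = sum_i (∂f/∂x_i) dx_i = (0) dx + (2*y*z) dy + (y^2) dz.
Step 2: Apply d again. Using the 1-form formula, the coefficient of dx ∧ dy in d(df) is ∂^2 f/∂x ∂y - ∂^2 f/∂y ∂x = (0) - (0) = 0 (equality of mixed partials for smooth f).
Similarly for dx ∧ dz and dy ∧ dz — all coefficients vanish. So d(df) = 0.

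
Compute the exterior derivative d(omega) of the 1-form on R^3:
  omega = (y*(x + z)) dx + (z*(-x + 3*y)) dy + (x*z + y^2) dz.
d(omega) = (-x - 2*z) dx ∧ dy + (-y + z) dx ∧ dz + (x - y) dy ∧ dz

For a 1-form omega = sum_i f_i dx_i, the exterior derivative is
  d(omega) = sum_{i < j} (∂f_j/∂x_i - ∂f_i/∂x_j) dx_i ∧ dx_j.
  coefficient of dx ∧ dy: ∂f_2/∂x - ∂f_1/∂y = ∂(z*(-x + 3*y))/∂x - ∂(y*(x + z))/∂y = -x - 2*z
  coefficient of dx ∧ dz: ∂f_3/∂x - ∂f_1/∂z = ∂(x*z + y^2)/∂x - ∂(y*(x + z))/∂z = -y + z
  coefficient of dy ∧ dz: ∂f_3/∂y - ∂f_2/∂z = ∂(x*z + y^2)/∂y - ∂(z*(-x + 3*y))/∂z = x - y
Assembling: d(omega) = (-x - 2*z) dx ∧ dy + (-y + z) dx ∧ dz + (x - y) dy ∧ dz.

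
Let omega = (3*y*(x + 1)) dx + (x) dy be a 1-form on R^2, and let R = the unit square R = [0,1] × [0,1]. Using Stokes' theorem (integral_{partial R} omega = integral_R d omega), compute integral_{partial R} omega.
integral_(partial R) omega = -7/2

Stokes: integral_partial_R omega = integral_R d omega with d omega = (∂Q/∂x - ∂P/∂y) dx ∧ dy.
  ∂Q/∂x = 1
  ∂P/∂y = 3*x + 3
  integrand = ∂Q/∂x - ∂P/∂y = -3*x - 2.
Integrating over R: integral_0^1 integral_0^1 (-3*x - 2) dx dy = -7/2.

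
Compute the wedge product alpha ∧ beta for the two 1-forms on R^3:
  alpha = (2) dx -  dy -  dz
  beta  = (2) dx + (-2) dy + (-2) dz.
alpha ∧ beta = (-2) dx ∧ dy + (-2) dx ∧ dz

Distribute the wedge, using dx_i ∧ dx_j = -dx_j ∧ dx_i and dx_i ∧ dx_i = 0. For each pair (i, j) with i < j, the coefficient of dx_i ∧ dx_j in alpha ∧ beta is (alpha_i * beta_j - alpha_j * beta_i). Collecting: alpha ∧ beta = (-2) dx ∧ dy + (-2) dx ∧ dz.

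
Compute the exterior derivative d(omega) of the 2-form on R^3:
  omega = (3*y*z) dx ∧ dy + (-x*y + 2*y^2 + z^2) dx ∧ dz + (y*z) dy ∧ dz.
d(omega) = (x - y) dx ∧ dy ∧ dz

For a 2-form omega = sum_{i<j} g_{ij} dx_i ∧ dx_j, the exterior derivative is
  d(omega) = sum_{i<j} d(g_{ij}) ∧ dx_i ∧ dx_j = sum_{i<j, k} (∂g_{ij}/∂x_k) dx_k ∧ dx_i ∧ dx_j.
Expand each term, using dx_k ∧ dx_i ∧ dx_j = sgn(permutation) dx_{(a)} ∧ dx_{(b)} ∧ dx_{(c)} with (a < b < c) sorted:
  d(3*y*z) includes (∂/∂z)(3*y*z) dz = (3*y) dz, which multiplied by dx ∧ dy gives (3*y) dx ∧ dy ∧ dz
  d(-x*y + 2*y^2 + z^2) includes (∂/∂y)(-x*y + 2*y^2 + z^2) dy = (-x + 4*y) dy, which multiplied by dx ∧ dz gives (x - 4*y) dx ∧ dy ∧ dz
Collecting like 3-forms: d(omega) = (x - y) dx ∧ dy ∧ dz.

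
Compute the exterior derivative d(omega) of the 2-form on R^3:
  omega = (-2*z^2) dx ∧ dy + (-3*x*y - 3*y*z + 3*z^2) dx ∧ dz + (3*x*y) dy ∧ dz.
d(omega) = (3*x + 3*y - z) dx ∧ dy ∧ dz

For a 2-form omega = sum_{i<j} g_{ij} dx_i ∧ dx_j, the exterior derivative is
  d(omega) = sum_{i<j} d(g_{ij}) ∧ dx_i ∧ dx_j = sum_{i<j, k} (∂g_{ij}/∂x_k) dx_k ∧ dx_i ∧ dx_j.
Expand each term, using dx_k ∧ dx_i ∧ dx_j = sgn(permutation) dx_{(a)} ∧ dx_{(b)} ∧ dx_{(c)} with (a < b < c) sorted:
  d(-2*z^2) includes (∂/∂z)(-2*z^2) dz = (-4*z) dz, which multiplied by dx ∧ dy gives (-4*z) dx ∧ dy ∧ dz
  d(-3*x*y - 3*y*z + 3*z^2) includes (∂/∂y)(-3*x*y - 3*y*z + 3*z^2) dy = (-3*x - 3*z) dy, which multiplied by dx ∧ dz gives (3*x + 3*z) dx ∧ dy ∧ dz
  d(3*x*y) includes (∂/∂x)(3*x*y) dx = (3*y) dx, which multiplied by dy ∧ dz gives (3*y) dx ∧ dy ∧ dz
Collecting like 3-forms: d(omega) = (3*x + 3*y - z) dx ∧ dy ∧ dz.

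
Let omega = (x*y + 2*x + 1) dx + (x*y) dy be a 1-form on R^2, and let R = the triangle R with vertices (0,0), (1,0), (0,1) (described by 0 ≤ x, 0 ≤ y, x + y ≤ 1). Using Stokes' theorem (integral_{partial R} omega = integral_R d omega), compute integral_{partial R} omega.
integral_(partial R) omega = 0

Stokes: integral_partial_R omega = integral_R d omega with d omega = (∂Q/∂x - ∂P/∂y) dx ∧ dy.
  ∂Q/∂x = y
  ∂P/∂y = x
  integrand = ∂Q/∂x - ∂P/∂y = -x + y.
Integrating over R: integral_0^1 integral_0^{1-x} (-x + y) dy dx = 0.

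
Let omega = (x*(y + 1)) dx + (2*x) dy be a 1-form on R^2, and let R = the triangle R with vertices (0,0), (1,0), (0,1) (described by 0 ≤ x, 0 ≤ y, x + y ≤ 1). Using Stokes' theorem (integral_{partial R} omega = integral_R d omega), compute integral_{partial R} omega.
integral_(partial R) omega = 5/6

Stokes: integral_partial_R omega = integral_R d omega with d omega = (∂Q/∂x - ∂P/∂y) dx ∧ dy.
  ∂Q/∂x = 2
  ∂P/∂y = x
  integrand = ∂Q/∂x - ∂P/∂y = 2 - x.
Integrating over R: integral_0^1 integral_0^{1-x} (2 - x) dy dx = 5/6.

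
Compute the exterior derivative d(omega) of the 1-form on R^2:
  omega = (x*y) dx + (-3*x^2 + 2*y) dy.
d(omega) = (-7*x) dx ∧ dy

For a 1-form omega = sum_i f_i dx_i, the exterior derivative is
  d(omega) = sum_{i < j} (∂f_j/∂x_i - ∂f_i/∂x_j) dx_i ∧ dx_j.
  coefficient of dx ∧ dy: ∂f_2/∂x - ∂f_1/∂y = ∂(-3*x^2 + 2*y)/∂x - ∂(x*y)/∂y = -7*x
Assembling: d(omega) = (-7*x) dx ∧ dy.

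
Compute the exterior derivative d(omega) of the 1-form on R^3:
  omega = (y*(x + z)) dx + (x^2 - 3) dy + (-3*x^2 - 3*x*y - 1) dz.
d(omega) = (x - z) dx ∧ dy + (-6*x - 4*y) dx ∧ dz + (-3*x) dy ∧ dz

For a 1-form omega = sum_i f_i dx_i, the exterior derivative is
  d(omega) = sum_{i < j} (∂f_j/∂x_i - ∂f_i/∂x_j) dx_i ∧ dx_j.
  coefficient of dx ∧ dy: ∂f_2/∂x - ∂f_1/∂y = ∂(x^2 - 3)/∂x - ∂(y*(x + z))/∂y = x - z
  coefficient of dx ∧ dz: ∂f_3/∂x - ∂f_1/∂z = ∂(-3*x^2 - 3*x*y - 1)/∂x - ∂(y*(x + z))/∂z = -6*x - 4*y
  coefficient of dy ∧ dz: ∂f_3/∂y - ∂f_2/∂z = ∂(-3*x^2 - 3*x*y - 1)/∂y - ∂(x^2 - 3)/∂z = -3*x
Assembling: d(omega) = (x - z) dx ∧ dy + (-6*x - 4*y) dx ∧ dz + (-3*x) dy ∧ dz.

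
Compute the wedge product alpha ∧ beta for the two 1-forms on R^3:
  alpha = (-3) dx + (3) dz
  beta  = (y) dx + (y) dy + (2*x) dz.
alpha ∧ beta = (-3*y) dx ∧ dy + (-6*x - 3*y) dx ∧ dz + (-3*y) dy ∧ dz

Distribute the wedge, using dx_i ∧ dx_j = -dx_j ∧ dx_i and dx_i ∧ dx_i = 0. For each pair (i, j) with i < j, the coefficient of dx_i ∧ dx_j in alpha ∧ beta is (alpha_i * beta_j - alpha_j * beta_i). Collecting: alpha ∧ beta = (-3*y) dx ∧ dy + (-6*x - 3*y) dx ∧ dz + (-3*y) dy ∧ dz.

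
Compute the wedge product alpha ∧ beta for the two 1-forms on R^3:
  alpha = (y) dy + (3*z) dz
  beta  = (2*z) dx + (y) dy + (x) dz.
alpha ∧ beta = (-2*y*z) dx ∧ dy + (y*(x - 3*z)) dy ∧ dz + (-6*z^2) dx ∧ dz

Distribute the wedge, using dx_i ∧ dx_j = -dx_j ∧ dx_i and dx_i ∧ dx_i = 0. For each pair (i, j) with i < j, the coefficient of dx_i ∧ dx_j in alpha ∧ beta is (alpha_i * beta_j - alpha_j * beta_i). Collecting: alpha ∧ beta = (-2*y*z) dx ∧ dy + (y*(x - 3*z)) dy ∧ dz + (-6*z^2) dx ∧ dz.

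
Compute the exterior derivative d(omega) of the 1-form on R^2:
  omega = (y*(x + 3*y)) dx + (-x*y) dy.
d(omega) = (-x - 7*y) dx ∧ dy

For a 1-form omega = sum_i f_i dx_i, the exterior derivative is
  d(omega) = sum_{i < j} (∂f_j/∂x_i - ∂f_i/∂x_j) dx_i ∧ dx_j.
  coefficient of dx ∧ dy: ∂f_2/∂x - ∂f_1/∂y = ∂(-x*y)/∂x - ∂(y*(x + 3*y))/∂y = -x - 7*y
Assembling: d(omega) = (-x - 7*y) dx ∧ dy.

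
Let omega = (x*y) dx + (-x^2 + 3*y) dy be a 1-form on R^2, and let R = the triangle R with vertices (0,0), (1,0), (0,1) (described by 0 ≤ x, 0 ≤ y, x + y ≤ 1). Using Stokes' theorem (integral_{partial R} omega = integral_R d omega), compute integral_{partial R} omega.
integral_(partial R) omega = -1/2

Stokes: integral_partial_R omega = integral_R d omega with d omega = (∂Q/∂x - ∂P/∂y) dx ∧ dy.
  ∂Q/∂x = -2*x
  ∂P/∂y = x
  integrand = ∂Q/∂x - ∂P/∂y = -3*x.
Integrating over R: integral_0^1 integral_0^{1-x} (-3*x) dy dx = -1/2.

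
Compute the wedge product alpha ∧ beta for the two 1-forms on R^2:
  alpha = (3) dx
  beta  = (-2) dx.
alpha ∧ beta = 0

Distribute the wedge, using dx_i ∧ dx_j = -dx_j ∧ dx_i and dx_i ∧ dx_i = 0. For each pair (i, j) with i < j, the coefficient of dx_i ∧ dx_j in alpha ∧ beta is (alpha_i * beta_j - alpha_j * beta_i). Collecting: alpha ∧ beta = 0.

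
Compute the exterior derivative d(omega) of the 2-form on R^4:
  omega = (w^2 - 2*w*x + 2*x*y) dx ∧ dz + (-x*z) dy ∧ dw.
d(omega) = (-2*x) dx ∧ dy ∧ dz + (2*w - 2*x) dx ∧ dz ∧ dw + (-z) dx ∧ dy ∧ dw + (x) dy ∧ dz ∧ dw

For a 2-form omega = sum_{i<j} g_{ij} dx_i ∧ dx_j, the exterior derivative is
  d(omega) = sum_{i<j} d(g_{ij}) ∧ dx_i ∧ dx_j = sum_{i<j, k} (∂g_{ij}/∂x_k) dx_k ∧ dx_i ∧ dx_j.
Expand each term, using dx_k ∧ dx_i ∧ dx_j = sgn(permutation) dx_{(a)} ∧ dx_{(b)} ∧ dx_{(c)} with (a < b < c) sorted:
  d(w^2 - 2*w*x + 2*x*y) includes (∂/∂y)(w^2 - 2*w*x + 2*x*y) dy = (2*x) dy, which multiplied by dx ∧ dz gives (-2*x) dx ∧ dy ∧ dz
  d(w^2 - 2*w*x + 2*x*y) includes (∂/∂w)(w^2 - 2*w*x + 2*x*y) dw = (2*w - 2*x) dw, which multiplied by dx ∧ dz gives (2*w - 2*x) dx ∧ dz ∧ dw
  d(-x*z) includes (∂/∂x)(-x*z) dx = (-z) dx, which multiplied by dy ∧ dw gives (-z) dx ∧ dy ∧ dw
  d(-x*z) includes (∂/∂z)(-x*z) dz = (-x) dz, which multiplied by dy ∧ dw gives (x) dy ∧ dz ∧ dw
Collecting like 3-forms: d(omega) = (-2*x) dx ∧ dy ∧ dz + (2*w - 2*x) dx ∧ dz ∧ dw + (-z) dx ∧ dy ∧ dw + (x) dy ∧ dz ∧ dw.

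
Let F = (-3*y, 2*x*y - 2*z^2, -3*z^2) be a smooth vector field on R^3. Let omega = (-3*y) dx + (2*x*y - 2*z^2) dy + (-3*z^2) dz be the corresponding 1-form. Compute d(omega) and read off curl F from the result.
d(omega) = (4*z) dy ∧ dz + (0) dz ∧ dx + (2*y + 3) dx ∧ dy; curl F = (4*z, 0, 2*y + 3)

d omega = sum_{i<j} (∂f_j/∂x_i - ∂f_i/∂x_j) dx_i ∧ dx_j. Under the identification (dy ∧ dz, dz ∧ dx, dx ∧ dy) ↔ (e_x, e_y, e_z), the coefficients are exactly the components of curl F. Compute:
  ∂R/∂y - ∂Q/∂z = (0) - (-4*z) = 4*z
  ∂P/∂z - ∂R/∂x = (0) - (0) = 0
  ∂Q/∂x - ∂P/∂y = (2*y) - (-3) = 2*y + 3.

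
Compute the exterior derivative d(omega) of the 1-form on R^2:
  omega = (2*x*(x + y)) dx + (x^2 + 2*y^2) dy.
d(omega) = 0

For a 1-form omega = sum_i f_i dx_i, the exterior derivative is
  d(omega) = sum_{i < j} (∂f_j/∂x_i - ∂f_i/∂x_j) dx_i ∧ dx_j.

Assembling: d(omega) = 0.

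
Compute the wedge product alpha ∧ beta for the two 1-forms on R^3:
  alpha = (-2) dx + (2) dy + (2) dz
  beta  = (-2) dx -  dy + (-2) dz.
alpha ∧ beta = (6) dx ∧ dy + (8) dx ∧ dz + (-2) dy ∧ dz

Distribute the wedge, using dx_i ∧ dx_j = -dx_j ∧ dx_i and dx_i ∧ dx_i = 0. For each pair (i, j) with i < j, the coefficient of dx_i ∧ dx_j in alpha ∧ beta is (alpha_i * beta_j - alpha_j * beta_i). Collecting: alpha ∧ beta = (6) dx ∧ dy + (8) dx ∧ dz + (-2) dy ∧ dz.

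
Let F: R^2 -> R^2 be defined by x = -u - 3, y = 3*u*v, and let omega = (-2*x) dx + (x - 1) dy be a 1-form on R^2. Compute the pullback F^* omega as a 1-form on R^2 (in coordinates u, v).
F^* omega = (-3*u*v - 2*u - 12*v - 6) du + (3*u*(-u - 4)) dv

Using F^*(f dg) = (f ∘ F) d(g ∘ F), substitute each coordinate x_i by F_i(u, v) in f_i, and replace dx_i by d F_i = (∂F_i/∂u) du + (∂F_i/∂v) dv.
  For the x component: f_1(F) = 2*u + 6; d F_1 = (-1) du + (0) dv
  For the y component: f_2(F) = -u - 4; d F_2 = (3*v) du + (3*u) dv
Combining and collecting du, dv coefficients:
  coeff of du: -3*u*v - 2*u - 12*v - 6
  coeff of dv: 3*u*(-u - 4)
F^* omega = (-3*u*v - 2*u - 12*v - 6) du + (3*u*(-u - 4)) dv.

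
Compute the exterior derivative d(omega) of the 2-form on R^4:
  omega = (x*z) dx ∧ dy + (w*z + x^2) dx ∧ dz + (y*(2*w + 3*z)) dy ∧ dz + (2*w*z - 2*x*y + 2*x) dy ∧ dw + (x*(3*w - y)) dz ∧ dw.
d(omega) = (x) dx ∧ dy ∧ dz + (3*w - y + z) dx ∧ dz ∧ dw + (-2*w - x + 2*y) dy ∧ dz ∧ dw + (2 - 2*y) dx ∧ dy ∧ dw

For a 2-form omega = sum_{i<j} g_{ij} dx_i ∧ dx_j, the exterior derivative is
  d(omega) = sum_{i<j} d(g_{ij}) ∧ dx_i ∧ dx_j = sum_{i<j, k} (∂g_{ij}/∂x_k) dx_k ∧ dx_i ∧ dx_j.
Expand each term, using dx_k ∧ dx_i ∧ dx_j = sgn(permutation) dx_{(a)} ∧ dx_{(b)} ∧ dx_{(c)} with (a < b < c) sorted:
  d(x*z) includes (∂/∂z)(x*z) dz = (x) dz, which multiplied by dx ∧ dy gives (x) dx ∧ dy ∧ dz
  d(w*z + x^2) includes (∂/∂w)(w*z + x^2) dw = (z) dw, which multiplied by dx ∧ dz gives (z) dx ∧ dz ∧ dw
  d(y*(2*w + 3*z)) includes (∂/∂w)(y*(2*w + 3*z)) dw = (2*y) dw, which multiplied by dy ∧ dz gives (2*y) dy ∧ dz ∧ dw
  d(2*w*z - 2*x*y + 2*x) includes (∂/∂x)(2*w*z - 2*x*y + 2*x) dx = (2 - 2*y) dx, which multiplied by dy ∧ dw gives (2 - 2*y) dx ∧ dy ∧ dw
  d(2*w*z - 2*x*y + 2*x) includes (∂/∂z)(2*w*z - 2*x*y + 2*x) dz = (2*w) dz, which multiplied by dy ∧ dw gives (-2*w) dy ∧ dz ∧ dw
  d(x*(3*w - y)) includes (∂/∂x)(x*(3*w - y)) dx = (3*w - y) dx, which multiplied by dz ∧ dw gives (3*w - y) dx ∧ dz ∧ dw
  d(x*(3*w - y)) includes (∂/∂y)(x*(3*w - y)) dy = (-x) dy, which multiplied by dz ∧ dw gives (-x) dy ∧ dz ∧ dw
Collecting like 3-forms: d(omega) = (x) dx ∧ dy ∧ dz + (3*w - y + z) dx ∧ dz ∧ dw + (-2*w - x + 2*y) dy ∧ dz ∧ dw + (2 - 2*y) dx ∧ dy ∧ dw.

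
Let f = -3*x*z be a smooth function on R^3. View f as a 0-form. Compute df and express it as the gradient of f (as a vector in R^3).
df = (-3*z) dx + (0) dy + (-3*x) dz; grad f = (-3*z, 0, -3*x)

For a 0-form f, d f = (∂f/∂x) dx + (∂f/∂y) dy + (∂f/∂z) dz. The components of the vector representation are exactly the entries of grad f in Cartesian coordinates:
  ∂f/∂x = -3*z
  ∂f/∂y = 0
  ∂f/∂z = -3*x.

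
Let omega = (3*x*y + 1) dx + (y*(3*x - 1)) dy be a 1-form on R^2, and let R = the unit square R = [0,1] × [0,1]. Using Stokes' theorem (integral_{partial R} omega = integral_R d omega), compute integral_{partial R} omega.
integral_(partial R) omega = 0

Stokes: integral_partial_R omega = integral_R d omega with d omega = (∂Q/∂x - ∂P/∂y) dx ∧ dy.
  ∂Q/∂x = 3*y
  ∂P/∂y = 3*x
  integrand = ∂Q/∂x - ∂P/∂y = -3*x + 3*y.
Integrating over R: integral_0^1 integral_0^1 (-3*x + 3*y) dx dy = 0.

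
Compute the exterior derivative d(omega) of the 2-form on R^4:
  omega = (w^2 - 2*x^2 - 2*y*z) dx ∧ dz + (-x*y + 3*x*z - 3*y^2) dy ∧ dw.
d(omega) = (2*z) dx ∧ dy ∧ dz + (2*w) dx ∧ dz ∧ dw + (-y + 3*z) dx ∧ dy ∧ dw + (-3*x) dy ∧ dz ∧ dw

For a 2-form omega = sum_{i<j} g_{ij} dx_i ∧ dx_j, the exterior derivative is
  d(omega) = sum_{i<j} d(g_{ij}) ∧ dx_i ∧ dx_j = sum_{i<j, k} (∂g_{ij}/∂x_k) dx_k ∧ dx_i ∧ dx_j.
Expand each term, using dx_k ∧ dx_i ∧ dx_j = sgn(permutation) dx_{(a)} ∧ dx_{(b)} ∧ dx_{(c)} with (a < b < c) sorted:
  d(w^2 - 2*x^2 - 2*y*z) includes (∂/∂y)(w^2 - 2*x^2 - 2*y*z) dy = (-2*z) dy, which multiplied by dx ∧ dz gives (2*z) dx ∧ dy ∧ dz
  d(w^2 - 2*x^2 - 2*y*z) includes (∂/∂w)(w^2 - 2*x^2 - 2*y*z) dw = (2*w) dw, which multiplied by dx ∧ dz gives (2*w) dx ∧ dz ∧ dw
  d(-x*y + 3*x*z - 3*y^2) includes (∂/∂x)(-x*y + 3*x*z - 3*y^2) dx = (-y + 3*z) dx, which multiplied by dy ∧ dw gives (-y + 3*z) dx ∧ dy ∧ dw
  d(-x*y + 3*x*z - 3*y^2) includes (∂/∂z)(-x*y + 3*x*z - 3*y^2) dz = (3*x) dz, which multiplied by dy ∧ dw gives (-3*x) dy ∧ dz ∧ dw
Collecting like 3-forms: d(omega) = (2*z) dx ∧ dy ∧ dz + (2*w) dx ∧ dz ∧ dw + (-y + 3*z) dx ∧ dy ∧ dw + (-3*x) dy ∧ dz ∧ dw.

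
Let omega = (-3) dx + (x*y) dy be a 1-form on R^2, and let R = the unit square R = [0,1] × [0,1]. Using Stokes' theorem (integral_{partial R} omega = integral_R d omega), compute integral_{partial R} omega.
integral_(partial R) omega = 1/2

Stokes: integral_partial_R omega = integral_R d omega with d omega = (∂Q/∂x - ∂P/∂y) dx ∧ dy.
  ∂Q/∂x = y
  ∂P/∂y = 0
  integrand = ∂Q/∂x - ∂P/∂y = y.
Integrating over R: integral_0^1 integral_0^1 (y) dx dy = 1/2.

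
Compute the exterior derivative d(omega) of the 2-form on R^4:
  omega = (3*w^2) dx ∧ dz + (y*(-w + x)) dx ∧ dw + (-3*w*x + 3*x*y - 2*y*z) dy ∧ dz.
d(omega) = (6*w) dx ∧ dz ∧ dw + (w - x) dx ∧ dy ∧ dw + (-3*w + 3*y) dx ∧ dy ∧ dz + (-3*x) dy ∧ dz ∧ dw

For a 2-form omega = sum_{i<j} g_{ij} dx_i ∧ dx_j, the exterior derivative is
  d(omega) = sum_{i<j} d(g_{ij}) ∧ dx_i ∧ dx_j = sum_{i<j, k} (∂g_{ij}/∂x_k) dx_k ∧ dx_i ∧ dx_j.
Expand each term, using dx_k ∧ dx_i ∧ dx_j = sgn(permutation) dx_{(a)} ∧ dx_{(b)} ∧ dx_{(c)} with (a < b < c) sorted:
  d(3*w^2) includes (∂/∂w)(3*w^2) dw = (6*w) dw, which multiplied by dx ∧ dz gives (6*w) dx ∧ dz ∧ dw
  d(y*(-w + x)) includes (∂/∂y)(y*(-w + x)) dy = (-w + x) dy, which multiplied by dx ∧ dw gives (w - x) dx ∧ dy ∧ dw
  d(-3*w*x + 3*x*y - 2*y*z) includes (∂/∂x)(-3*w*x + 3*x*y - 2*y*z) dx = (-3*w + 3*y) dx, which multiplied by dy ∧ dz gives (-3*w + 3*y) dx ∧ dy ∧ dz
  d(-3*w*x + 3*x*y - 2*y*z) includes (∂/∂w)(-3*w*x + 3*x*y - 2*y*z) dw = (-3*x) dw, which multiplied by dy ∧ dz gives (-3*x) dy ∧ dz ∧ dw
Collecting like 3-forms: d(omega) = (6*w) dx ∧ dz ∧ dw + (w - x) dx ∧ dy ∧ dw + (-3*w + 3*y) dx ∧ dy ∧ dz + (-3*x) dy ∧ dz ∧ dw.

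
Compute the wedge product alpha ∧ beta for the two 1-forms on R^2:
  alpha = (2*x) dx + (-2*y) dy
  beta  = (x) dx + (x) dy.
alpha ∧ beta = (2*x*(x + y)) dx ∧ dy

Distribute the wedge, using dx_i ∧ dx_j = -dx_j ∧ dx_i and dx_i ∧ dx_i = 0. For each pair (i, j) with i < j, the coefficient of dx_i ∧ dx_j in alpha ∧ beta is (alpha_i * beta_j - alpha_j * beta_i). Collecting: alpha ∧ beta = (2*x*(x + y)) dx ∧ dy.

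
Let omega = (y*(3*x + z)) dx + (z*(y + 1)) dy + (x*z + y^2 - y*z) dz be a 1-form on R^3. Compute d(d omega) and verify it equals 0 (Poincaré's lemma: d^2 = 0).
d(d omega) = 0

Step 1: d omega = sum_{i<j} (∂f_j/∂x_i - ∂f_i/∂x_j) dx_i ∧ dx_j:
  coeff of dx ∧ dy: -3*x - z
  coeff of dx ∧ dz: -y + z
  coeff of dy ∧ dz: y - z - 1
Step 2: Apply d again to each 2-form coefficient. The only possible 3-form in R^3 is dx ∧ dy ∧ dz, with coefficient
  ∂(coeff of dy∧dz)/∂x - ∂(coeff of dx∧dz)/∂y + ∂(coeff of dx∧dy)/∂z
  = ∂/∂x (y - z - 1) - ∂/∂y (-y + z) + ∂/∂z (-3*x - z).
Each of these terms simplifies to sums of mixed partials that cancel in pairs. The result is 0 (by equality of mixed partials for smooth functions — Schwarz / Clairaut).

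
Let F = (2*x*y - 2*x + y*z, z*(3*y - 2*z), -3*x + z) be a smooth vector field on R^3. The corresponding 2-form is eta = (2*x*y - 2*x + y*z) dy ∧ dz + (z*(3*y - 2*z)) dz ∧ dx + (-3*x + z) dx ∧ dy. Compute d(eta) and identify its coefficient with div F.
d(eta) = (2*y + 3*z - 1) dx ∧ dy ∧ dz; div F = 2*y + 3*z - 1

For a 2-form in R^3 of the form above, applying d gives a 3-form with coefficient ∂P/∂x + ∂Q/∂y + ∂R/∂z:
  ∂P/∂x = 2*y - 2
  ∂Q/∂y = 3*z
  ∂R/∂z = 1
Sum = 2*y + 3*z - 1, which is exactly div F.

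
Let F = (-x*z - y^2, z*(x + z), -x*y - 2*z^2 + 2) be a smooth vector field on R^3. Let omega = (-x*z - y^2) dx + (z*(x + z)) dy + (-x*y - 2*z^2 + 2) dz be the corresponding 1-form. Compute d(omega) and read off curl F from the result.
d(omega) = (-2*x - 2*z) dy ∧ dz + (-x + y) dz ∧ dx + (2*y + z) dx ∧ dy; curl F = (-2*x - 2*z, -x + y, 2*y + z)

d omega = sum_{i<j} (∂f_j/∂x_i - ∂f_i/∂x_j) dx_i ∧ dx_j. Under the identification (dy ∧ dz, dz ∧ dx, dx ∧ dy) ↔ (e_x, e_y, e_z), the coefficients are exactly the components of curl F. Compute:
  ∂R/∂y - ∂Q/∂z = (-x) - (x + 2*z) = -2*x - 2*z
  ∂P/∂z - ∂R/∂x = (-x) - (-y) = -x + y
  ∂Q/∂x - ∂P/∂y = (z) - (-2*y) = 2*y + z.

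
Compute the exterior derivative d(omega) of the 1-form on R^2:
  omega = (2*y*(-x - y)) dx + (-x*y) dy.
d(omega) = (2*x + 3*y) dx ∧ dy

For a 1-form omega = sum_i f_i dx_i, the exterior derivative is
  d(omega) = sum_{i < j} (∂f_j/∂x_i - ∂f_i/∂x_j) dx_i ∧ dx_j.
  coefficient of dx ∧ dy: ∂f_2/∂x - ∂f_1/∂y = ∂(-x*y)/∂x - ∂(2*y*(-x - y))/∂y = 2*x + 3*y
Assembling: d(omega) = (2*x + 3*y) dx ∧ dy.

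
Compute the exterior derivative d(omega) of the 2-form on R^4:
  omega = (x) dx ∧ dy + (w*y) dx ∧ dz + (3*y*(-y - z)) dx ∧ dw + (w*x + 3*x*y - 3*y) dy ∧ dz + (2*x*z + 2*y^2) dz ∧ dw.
d(omega) = (3*y) dx ∧ dy ∧ dz + (4*y + 2*z) dx ∧ dz ∧ dw + (6*y + 3*z) dx ∧ dy ∧ dw + (x + 4*y) dy ∧ dz ∧ dw

For a 2-form omega = sum_{i<j} g_{ij} dx_i ∧ dx_j, the exterior derivative is
  d(omega) = sum_{i<j} d(g_{ij}) ∧ dx_i ∧ dx_j = sum_{i<j, k} (∂g_{ij}/∂x_k) dx_k ∧ dx_i ∧ dx_j.
Expand each term, using dx_k ∧ dx_i ∧ dx_j = sgn(permutation) dx_{(a)} ∧ dx_{(b)} ∧ dx_{(c)} with (a < b < c) sorted:
  d(w*y) includes (∂/∂y)(w*y) dy = (w) dy, which multiplied by dx ∧ dz gives (-w) dx ∧ dy ∧ dz
  d(w*y) includes (∂/∂w)(w*y) dw = (y) dw, which multiplied by dx ∧ dz gives (y) dx ∧ dz ∧ dw
  d(3*y*(-y - z)) includes (∂/∂y)(3*y*(-y - z)) dy = (-6*y - 3*z) dy, which multiplied by dx ∧ dw gives (6*y + 3*z) dx ∧ dy ∧ dw
  d(3*y*(-y - z)) includes (∂/∂z)(3*y*(-y - z)) dz = (-3*y) dz, which multiplied by dx ∧ dw gives (3*y) dx ∧ dz ∧ dw
  d(w*x + 3*x*y - 3*y) includes (∂/∂x)(w*x + 3*x*y - 3*y) dx = (w + 3*y) dx, which multiplied by dy ∧ dz gives (w + 3*y) dx ∧ dy ∧ dz
  d(w*x + 3*x*y - 3*y) includes (∂/∂w)(w*x + 3*x*y - 3*y) dw = (x) dw, which multiplied by dy ∧ dz gives (x) dy ∧ dz ∧ dw
  d(2*x*z + 2*y^2) includes (∂/∂x)(2*x*z + 2*y^2) dx = (2*z) dx, which multiplied by dz ∧ dw gives (2*z) dx ∧ dz ∧ dw
  d(2*x*z + 2*y^2) includes (∂/∂y)(2*x*z + 2*y^2) dy = (4*y) dy, which multiplied by dz ∧ dw gives (4*y) dy ∧ dz ∧ dw
Collecting like 3-forms: d(omega) = (3*y) dx ∧ dy ∧ dz + (4*y + 2*z) dx ∧ dz ∧ dw + (6*y + 3*z) dx ∧ dy ∧ dw + (x + 4*y) dy ∧ dz ∧ dw.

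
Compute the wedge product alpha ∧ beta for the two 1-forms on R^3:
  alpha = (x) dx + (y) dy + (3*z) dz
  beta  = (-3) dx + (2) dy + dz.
alpha ∧ beta = (2*x + 3*y) dx ∧ dy + (x + 9*z) dx ∧ dz + (y - 6*z) dy ∧ dz

Distribute the wedge, using dx_i ∧ dx_j = -dx_j ∧ dx_i and dx_i ∧ dx_i = 0. For each pair (i, j) with i < j, the coefficient of dx_i ∧ dx_j in alpha ∧ beta is (alpha_i * beta_j - alpha_j * beta_i). Collecting: alpha ∧ beta = (2*x + 3*y) dx ∧ dy + (x + 9*z) dx ∧ dz + (y - 6*z) dy ∧ dz.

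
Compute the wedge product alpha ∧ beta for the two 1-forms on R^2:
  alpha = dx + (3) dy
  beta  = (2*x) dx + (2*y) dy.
alpha ∧ beta = (-6*x + 2*y) dx ∧ dy

Distribute the wedge, using dx_i ∧ dx_j = -dx_j ∧ dx_i and dx_i ∧ dx_i = 0. For each pair (i, j) with i < j, the coefficient of dx_i ∧ dx_j in alpha ∧ beta is (alpha_i * beta_j - alpha_j * beta_i). Collecting: alpha ∧ beta = (-6*x + 2*y) dx ∧ dy.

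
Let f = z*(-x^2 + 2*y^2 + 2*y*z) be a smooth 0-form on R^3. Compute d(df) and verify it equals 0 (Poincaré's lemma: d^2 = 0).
d(df) = 0

Step 1: df = sum_i (∂f/∂x_i) dx_i = (-2*x*z) dx + (2*z*(2*y + z)) dy + (-x^2 + 2*y^2 + 4*y*z) dz.
Step 2: Apply d again. Using the 1-form formula, the coefficient of dx ∧ dy in d(df) is ∂^2 f/∂x ∂y - ∂^2 f/∂y ∂x = (0) - (0) = 0 (equality of mixed partials for smooth f).
Similarly for dx ∧ dz and dy ∧ dz — all coefficients vanish. So d(df) = 0.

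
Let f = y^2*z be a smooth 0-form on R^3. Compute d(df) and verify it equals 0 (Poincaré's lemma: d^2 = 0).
d(df) = 0

Step 1: df = sum_i (∂f/∂x_i) dx_i = (0) dx + (2*y*z) dy + (y^2) dz.
Step 2: Apply d again. Using the 1-form formula, the coefficient of dx ∧ dy in d(df) is ∂^2 f/∂x ∂y - ∂^2 f/∂y ∂x = (0) - (0) = 0 (equality of mixed partials for smooth f).
Similarly for dx ∧ dz and dy ∧ dz — all coefficients vanish. So d(df) = 0.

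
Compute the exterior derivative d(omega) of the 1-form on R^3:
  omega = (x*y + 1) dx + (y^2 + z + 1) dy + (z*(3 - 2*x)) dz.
d(omega) = (-x) dx ∧ dy + (-2*z) dx ∧ dz + (-1) dy ∧ dz

For a 1-form omega = sum_i f_i dx_i, the exterior derivative is
  d(omega) = sum_{i < j} (∂f_j/∂x_i - ∂f_i/∂x_j) dx_i ∧ dx_j.
  coefficient of dx ∧ dy: ∂f_2/∂x - ∂f_1/∂y = ∂(y^2 + z + 1)/∂x - ∂(x*y + 1)/∂y = -x
  coefficient of dx ∧ dz: ∂f_3/∂x - ∂f_1/∂z = ∂(z*(3 - 2*x))/∂x - ∂(x*y + 1)/∂z = -2*z
  coefficient of dy ∧ dz: ∂f_3/∂y - ∂f_2/∂z = ∂(z*(3 - 2*x))/∂y - ∂(y^2 + z + 1)/∂z = -1
Assembling: d(omega) = (-x) dx ∧ dy + (-2*z) dx ∧ dz + (-1) dy ∧ dz.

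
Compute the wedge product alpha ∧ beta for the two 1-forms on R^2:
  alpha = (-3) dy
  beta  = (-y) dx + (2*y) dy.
alpha ∧ beta = (-3*y) dx ∧ dy

Distribute the wedge, using dx_i ∧ dx_j = -dx_j ∧ dx_i and dx_i ∧ dx_i = 0. For each pair (i, j) with i < j, the coefficient of dx_i ∧ dx_j in alpha ∧ beta is (alpha_i * beta_j - alpha_j * beta_i). Collecting: alpha ∧ beta = (-3*y) dx ∧ dy.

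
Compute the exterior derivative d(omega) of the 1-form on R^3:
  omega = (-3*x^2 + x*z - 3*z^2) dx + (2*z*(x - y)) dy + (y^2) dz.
d(omega) = (2*z) dx ∧ dy + (-x + 6*z) dx ∧ dz + (-2*x + 4*y) dy ∧ dz

For a 1-form omega = sum_i f_i dx_i, the exterior derivative is
  d(omega) = sum_{i < j} (∂f_j/∂x_i - ∂f_i/∂x_j) dx_i ∧ dx_j.
  coefficient of dx ∧ dy: ∂f_2/∂x - ∂f_1/∂y = ∂(2*z*(x - y))/∂x - ∂(-3*x^2 + x*z - 3*z^2)/∂y = 2*z
  coefficient of dx ∧ dz: ∂f_3/∂x - ∂f_1/∂z = ∂(y^2)/∂x - ∂(-3*x^2 + x*z - 3*z^2)/∂z = -x + 6*z
  coefficient of dy ∧ dz: ∂f_3/∂y - ∂f_2/∂z = ∂(y^2)/∂y - ∂(2*z*(x - y))/∂z = -2*x + 4*y
Assembling: d(omega) = (2*z) dx ∧ dy + (-x + 6*z) dx ∧ dz + (-2*x + 4*y) dy ∧ dz.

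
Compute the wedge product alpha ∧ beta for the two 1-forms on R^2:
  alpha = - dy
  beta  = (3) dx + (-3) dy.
alpha ∧ beta = (3) dx ∧ dy

Distribute the wedge, using dx_i ∧ dx_j = -dx_j ∧ dx_i and dx_i ∧ dx_i = 0. For each pair (i, j) with i < j, the coefficient of dx_i ∧ dx_j in alpha ∧ beta is (alpha_i * beta_j - alpha_j * beta_i). Collecting: alpha ∧ beta = (3) dx ∧ dy.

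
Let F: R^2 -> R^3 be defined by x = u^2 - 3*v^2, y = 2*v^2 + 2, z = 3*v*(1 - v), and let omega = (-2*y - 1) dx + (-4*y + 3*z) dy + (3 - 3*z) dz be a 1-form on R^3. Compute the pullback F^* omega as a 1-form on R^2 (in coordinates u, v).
F^* omega = (2*u*(-4*v^2 - 5)) du + (-98*v^3 + 117*v^2 - 47*v + 9) dv

Using F^*(f dg) = (f ∘ F) d(g ∘ F), substitute each coordinate x_i by F_i(u, v) in f_i, and replace dx_i by d F_i = (∂F_i/∂u) du + (∂F_i/∂v) dv.
  For the x component: f_1(F) = -4*v^2 - 5; d F_1 = (2*u) du + (-6*v) dv
  For the y component: f_2(F) = -17*v^2 + 9*v - 8; d F_2 = (0) du + (4*v) dv
  For the z component: f_3(F) = 9*v^2 - 9*v + 3; d F_3 = (0) du + (3 - 6*v) dv
Combining and collecting du, dv coefficients:
  coeff of du: 2*u*(-4*v^2 - 5)
  coeff of dv: -98*v^3 + 117*v^2 - 47*v + 9
F^* omega = (2*u*(-4*v^2 - 5)) du + (-98*v^3 + 117*v^2 - 47*v + 9) dv.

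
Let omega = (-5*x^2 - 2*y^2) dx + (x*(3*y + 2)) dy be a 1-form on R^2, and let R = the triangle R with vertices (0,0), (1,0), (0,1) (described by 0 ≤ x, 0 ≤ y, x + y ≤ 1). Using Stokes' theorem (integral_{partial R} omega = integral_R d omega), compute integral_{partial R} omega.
integral_(partial R) omega = 13/6

Stokes: integral_partial_R omega = integral_R d omega with d omega = (∂Q/∂x - ∂P/∂y) dx ∧ dy.
  ∂Q/∂x = 3*y + 2
  ∂P/∂y = -4*y
  integrand = ∂Q/∂x - ∂P/∂y = 7*y + 2.
Integrating over R: integral_0^1 integral_0^{1-x} (7*y + 2) dy dx = 13/6.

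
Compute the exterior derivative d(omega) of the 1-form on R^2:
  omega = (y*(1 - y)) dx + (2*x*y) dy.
d(omega) = (4*y - 1) dx ∧ dy

For a 1-form omega = sum_i f_i dx_i, the exterior derivative is
  d(omega) = sum_{i < j} (∂f_j/∂x_i - ∂f_i/∂x_j) dx_i ∧ dx_j.
  coefficient of dx ∧ dy: ∂f_2/∂x - ∂f_1/∂y = ∂(2*x*y)/∂x - ∂(y*(1 - y))/∂y = 4*y - 1
Assembling: d(omega) = (4*y - 1) dx ∧ dy.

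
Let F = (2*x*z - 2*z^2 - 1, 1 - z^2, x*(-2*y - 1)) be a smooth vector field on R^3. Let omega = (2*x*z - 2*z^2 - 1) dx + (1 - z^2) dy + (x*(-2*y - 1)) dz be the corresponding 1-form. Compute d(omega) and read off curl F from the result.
d(omega) = (-2*x + 2*z) dy ∧ dz + (2*x + 2*y - 4*z + 1) dz ∧ dx + (0) dx ∧ dy; curl F = (-2*x + 2*z, 2*x + 2*y - 4*z + 1, 0)

d omega = sum_{i<j} (∂f_j/∂x_i - ∂f_i/∂x_j) dx_i ∧ dx_j. Under the identification (dy ∧ dz, dz ∧ dx, dx ∧ dy) ↔ (e_x, e_y, e_z), the coefficients are exactly the components of curl F. Compute:
  ∂R/∂y - ∂Q/∂z = (-2*x) - (-2*z) = -2*x + 2*z
  ∂P/∂z - ∂R/∂x = (2*x - 4*z) - (-2*y - 1) = 2*x + 2*y - 4*z + 1
  ∂Q/∂x - ∂P/∂y = (0) - (0) = 0.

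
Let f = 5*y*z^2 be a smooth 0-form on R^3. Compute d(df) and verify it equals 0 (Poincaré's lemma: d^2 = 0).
d(df) = 0

Step 1: df = sum_i (∂f/∂x_i) dx_i = (0) dx + (5*z^2) dy + (10*y*z) dz.
Step 2: Apply d again. Using the 1-form formula, the coefficient of dx ∧ dy in d(df) is ∂^2 f/∂x ∂y - ∂^2 f/∂y ∂x = (0) - (0) = 0 (equality of mixed partials for smooth f).
Similarly for dx ∧ dz and dy ∧ dz — all coefficients vanish. So d(df) = 0.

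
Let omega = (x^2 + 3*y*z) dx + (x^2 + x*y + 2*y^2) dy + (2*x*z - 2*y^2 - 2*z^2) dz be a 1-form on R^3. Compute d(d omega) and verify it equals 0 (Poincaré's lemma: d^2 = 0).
d(d omega) = 0

Step 1: d omega = sum_{i<j} (∂f_j/∂x_i - ∂f_i/∂x_j) dx_i ∧ dx_j:
  coeff of dx ∧ dy: 2*x + y - 3*z
  coeff of dx ∧ dz: -3*y + 2*z
  coeff of dy ∧ dz: -4*y
Step 2: Apply d again to each 2-form coefficient. The only possible 3-form in R^3 is dx ∧ dy ∧ dz, with coefficient
  ∂(coeff of dy∧dz)/∂x - ∂(coeff of dx∧dz)/∂y + ∂(coeff of dx∧dy)/∂z
  = ∂/∂x (-4*y) - ∂/∂y (-3*y + 2*z) + ∂/∂z (2*x + y - 3*z).
Each of these terms simplifies to sums of mixed partials that cancel in pairs. The result is 0 (by equality of mixed partials for smooth functions — Schwarz / Clairaut).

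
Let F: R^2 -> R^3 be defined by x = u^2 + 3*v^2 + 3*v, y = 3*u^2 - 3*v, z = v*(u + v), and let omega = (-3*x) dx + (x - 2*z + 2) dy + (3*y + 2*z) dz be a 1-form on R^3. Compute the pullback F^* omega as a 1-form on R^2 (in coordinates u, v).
F^* omega = (-3*u^2*v - 10*u*v^2 + 12*u + 2*v^3 - 9*v^2) du + (9*u^3 + 2*u^2*v - 12*u^2 + 6*u*v^2 - 3*u*v - 50*v^3 - 102*v^2 - 36*v - 6) dv

Using F^*(f dg) = (f ∘ F) d(g ∘ F), substitute each coordinate x_i by F_i(u, v) in f_i, and replace dx_i by d F_i = (∂F_i/∂u) du + (∂F_i/∂v) dv.
  For the x component: f_1(F) = -3*u^2 - 9*v^2 - 9*v; d F_1 = (2*u) du + (6*v + 3) dv
  For the y component: f_2(F) = u^2 - 2*u*v + v^2 + 3*v + 2; d F_2 = (6*u) du + (-3) dv
  For the z component: f_3(F) = 9*u^2 + 2*u*v + 2*v^2 - 9*v; d F_3 = (v) du + (u + 2*v) dv
Combining and collecting du, dv coefficients:
  coeff of du: -3*u^2*v - 10*u*v^2 + 12*u + 2*v^3 - 9*v^2
  coeff of dv: 9*u^3 + 2*u^2*v - 12*u^2 + 6*u*v^2 - 3*u*v - 50*v^3 - 102*v^2 - 36*v - 6
F^* omega = (-3*u^2*v - 10*u*v^2 + 12*u + 2*v^3 - 9*v^2) du + (9*u^3 + 2*u^2*v - 12*u^2 + 6*u*v^2 - 3*u*v - 50*v^3 - 102*v^2 - 36*v - 6) dv.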